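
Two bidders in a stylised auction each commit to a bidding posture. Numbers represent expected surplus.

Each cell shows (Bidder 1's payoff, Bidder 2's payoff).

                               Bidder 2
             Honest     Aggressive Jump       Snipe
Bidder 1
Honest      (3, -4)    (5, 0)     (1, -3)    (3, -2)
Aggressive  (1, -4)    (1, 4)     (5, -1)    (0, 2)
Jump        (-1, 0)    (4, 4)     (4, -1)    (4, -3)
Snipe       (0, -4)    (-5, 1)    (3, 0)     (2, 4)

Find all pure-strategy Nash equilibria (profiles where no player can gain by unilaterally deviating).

The unique pure-strategy Nash equilibrium is (Honest, Aggressive).

For each player, find the best response to each opponent profile; mutual best responses are the pure NE.
Bidder 1 against Honest: payoffs 3, 1, -1, 0 → best response Honest.
Bidder 1 against Aggressive: payoffs 5, 1, 4, -5 → best response Honest.
Bidder 1 against Jump: payoffs 1, 5, 4, 3 → best response Aggressive.
Bidder 1 against Snipe: payoffs 3, 0, 4, 2 → best response Jump.
Bidder 2 against Honest: payoffs -4, 0, -3, -2 → best response Aggressive.
Bidder 2 against Aggressive: payoffs -4, 4, -1, 2 → best response Aggressive.
Bidder 2 against Jump: payoffs 0, 4, -1, -3 → best response Aggressive.
Bidder 2 against Snipe: payoffs -4, 1, 0, 4 → best response Snipe.
Mutual best responses: (Honest, Aggressive).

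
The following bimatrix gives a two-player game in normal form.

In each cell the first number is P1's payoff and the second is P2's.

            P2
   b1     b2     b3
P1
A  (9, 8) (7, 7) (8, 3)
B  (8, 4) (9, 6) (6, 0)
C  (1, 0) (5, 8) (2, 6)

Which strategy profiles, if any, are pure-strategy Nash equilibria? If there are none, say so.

The pure Nash equilibria are (A, b1), (B, b2).

P1 against b1: payoffs 9, 8, 1 → best response A.
P1 against b2: payoffs 7, 9, 5 → best response B.
P1 against b3: payoffs 8, 6, 2 → best response A.
P2 against A: payoffs 8, 7, 3 → best response b1.
P2 against B: payoffs 4, 6, 0 → best response b2.
P2 against C: payoffs 0, 8, 6 → best response b2.
Mutual best responses: (A, b1); (B, b2).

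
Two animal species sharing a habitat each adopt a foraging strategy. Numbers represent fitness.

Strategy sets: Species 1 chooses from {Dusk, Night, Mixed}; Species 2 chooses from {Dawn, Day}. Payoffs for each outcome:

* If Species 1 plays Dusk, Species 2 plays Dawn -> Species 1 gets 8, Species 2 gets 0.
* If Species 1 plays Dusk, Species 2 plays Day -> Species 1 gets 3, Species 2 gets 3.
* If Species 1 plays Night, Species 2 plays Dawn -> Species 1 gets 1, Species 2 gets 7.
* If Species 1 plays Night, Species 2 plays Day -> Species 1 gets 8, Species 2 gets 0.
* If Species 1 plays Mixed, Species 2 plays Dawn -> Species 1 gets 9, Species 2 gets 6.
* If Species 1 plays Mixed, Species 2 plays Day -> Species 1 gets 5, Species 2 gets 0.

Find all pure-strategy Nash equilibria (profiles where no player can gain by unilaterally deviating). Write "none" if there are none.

Species 1 against Dawn: payoffs 8, 1, 9 → best response Mixed.
Species 1 against Day: payoffs 3, 8, 5 → best response Night.
Species 2 against Dusk: payoffs 0, 3 → best response Day.
Species 2 against Night: payoffs 7, 0 → best response Dawn.
Species 2 against Mixed: payoffs 6, 0 → best response Dawn.
Mutual best responses: (Mixed, Dawn).

Pure NE: (Mixed, Dawn)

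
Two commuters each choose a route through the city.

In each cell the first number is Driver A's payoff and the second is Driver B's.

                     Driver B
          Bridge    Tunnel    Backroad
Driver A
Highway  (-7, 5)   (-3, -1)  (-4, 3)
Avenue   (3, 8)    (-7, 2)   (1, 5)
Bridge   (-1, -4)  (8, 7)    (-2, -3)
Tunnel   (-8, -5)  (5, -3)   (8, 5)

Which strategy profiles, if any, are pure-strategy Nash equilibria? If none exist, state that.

Pure-strategy Nash equilibria: (Avenue, Bridge); (Bridge, Tunnel); (Tunnel, Backroad)

(Highway, Bridge): Driver A can switch to Avenue (-7 → 3). Not NE.
(Highway, Tunnel): Driver A can switch to Bridge (-3 → 8). Not NE.
(Highway, Backroad): Driver A can switch to Avenue (-4 → 1). Not NE.
(Avenue, Bridge): Driver A gets 3, best alternative -1; Driver B gets 8, best alternative 5. No profitable deviation — NE.
(Avenue, Tunnel): Driver A can switch to Highway (-7 → -3). Not NE.
(Avenue, Backroad): Driver A can switch to Tunnel (1 → 8). Not NE.
(Bridge, Bridge): Driver A can switch to Avenue (-1 → 3). Not NE.
(Bridge, Tunnel): Driver A gets 8, best alternative 5; Driver B gets 7, best alternative -3. No profitable deviation — NE.
(Bridge, Backroad): Driver A can switch to Avenue (-2 → 1). Not NE.
(Tunnel, Bridge): Driver A can switch to Highway (-8 → -7). Not NE.
(Tunnel, Tunnel): Driver A can switch to Bridge (5 → 8). Not NE.
(Tunnel, Backroad): Driver A gets 8, best alternative 1; Driver B gets 5, best alternative -3. No profitable deviation — NE.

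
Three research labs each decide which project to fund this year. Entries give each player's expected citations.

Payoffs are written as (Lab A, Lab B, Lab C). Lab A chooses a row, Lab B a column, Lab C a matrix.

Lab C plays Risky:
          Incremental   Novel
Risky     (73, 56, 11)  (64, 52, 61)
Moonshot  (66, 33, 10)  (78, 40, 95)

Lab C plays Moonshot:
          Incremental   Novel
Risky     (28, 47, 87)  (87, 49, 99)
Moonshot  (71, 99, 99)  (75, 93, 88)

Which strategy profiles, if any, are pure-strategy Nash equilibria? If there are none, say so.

(Risky, Novel, Moonshot) and (Moonshot, Incremental, Moonshot) and (Moonshot, Novel, Risky)

Lab A against (Incremental, Risky): payoffs 73, 66 → best response Risky.
Lab A against (Incremental, Moonshot): payoffs 28, 71 → best response Moonshot.
Lab A against (Novel, Risky): payoffs 64, 78 → best response Moonshot.
Lab A against (Novel, Moonshot): payoffs 87, 75 → best response Risky.
Lab B against (Risky, Risky): payoffs 56, 52 → best response Incremental.
Lab B against (Risky, Moonshot): payoffs 47, 49 → best response Novel.
Lab B against (Moonshot, Risky): payoffs 33, 40 → best response Novel.
Lab B against (Moonshot, Moonshot): payoffs 99, 93 → best response Incremental.
Lab C against (Risky, Incremental): payoffs 11, 87 → best response Moonshot.
Lab C against (Risky, Novel): payoffs 61, 99 → best response Moonshot.
Lab C against (Moonshot, Incremental): payoffs 10, 99 → best response Moonshot.
Lab C against (Moonshot, Novel): payoffs 95, 88 → best response Risky.
Mutual best responses: (Risky, Novel, Moonshot); (Moonshot, Incremental, Moonshot); (Moonshot, Novel, Risky).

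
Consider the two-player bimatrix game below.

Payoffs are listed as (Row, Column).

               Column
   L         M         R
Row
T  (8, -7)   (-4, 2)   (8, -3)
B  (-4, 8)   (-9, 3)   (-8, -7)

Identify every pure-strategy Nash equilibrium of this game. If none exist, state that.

(T, L): Column can switch to M (-7 → 2). Not NE.
(T, M): Row gets -4, best alternative -9; Column gets 2, best alternative -3. No profitable deviation — NE.
(T, R): Column can switch to M (-3 → 2). Not NE.
(B, L): Row can switch to T (-4 → 8). Not NE.
(B, M): Row can switch to T (-9 → -4). Not NE.
(B, R): Row can switch to T (-8 → 8). Not NE.

(T, M)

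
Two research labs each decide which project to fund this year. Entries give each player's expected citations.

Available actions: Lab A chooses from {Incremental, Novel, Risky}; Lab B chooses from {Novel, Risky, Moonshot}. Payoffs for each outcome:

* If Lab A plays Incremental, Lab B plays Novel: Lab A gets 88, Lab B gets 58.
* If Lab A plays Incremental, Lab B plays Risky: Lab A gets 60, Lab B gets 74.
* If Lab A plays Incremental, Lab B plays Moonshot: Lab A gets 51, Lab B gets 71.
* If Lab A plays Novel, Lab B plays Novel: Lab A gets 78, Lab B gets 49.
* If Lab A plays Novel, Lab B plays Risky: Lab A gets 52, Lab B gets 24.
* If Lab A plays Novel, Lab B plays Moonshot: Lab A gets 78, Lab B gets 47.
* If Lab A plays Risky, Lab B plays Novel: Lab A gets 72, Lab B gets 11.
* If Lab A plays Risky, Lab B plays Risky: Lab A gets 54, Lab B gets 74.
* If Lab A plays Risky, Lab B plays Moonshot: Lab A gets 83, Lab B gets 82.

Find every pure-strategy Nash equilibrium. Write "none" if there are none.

Pure-strategy Nash equilibria: (Incremental, Risky); (Risky, Moonshot)

Lab A against Novel: payoffs 88, 78, 72 → best response Incremental.
Lab A against Risky: payoffs 60, 52, 54 → best response Incremental.
Lab A against Moonshot: payoffs 51, 78, 83 → best response Risky.
Lab B against Incremental: payoffs 58, 74, 71 → best response Risky.
Lab B against Novel: payoffs 49, 24, 47 → best response Novel.
Lab B against Risky: payoffs 11, 74, 82 → best response Moonshot.
Mutual best responses: (Incremental, Risky); (Risky, Moonshot).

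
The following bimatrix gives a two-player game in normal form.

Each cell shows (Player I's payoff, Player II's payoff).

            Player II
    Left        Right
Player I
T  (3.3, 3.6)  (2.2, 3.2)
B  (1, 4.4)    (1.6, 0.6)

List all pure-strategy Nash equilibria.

Pure NE: (T, Left)

For each player, find the best response to each opponent profile; mutual best responses are the pure NE.
Player I against Left: payoffs 3.3, 1 → best response T.
Player I against Right: payoffs 2.2, 1.6 → best response T.
Player II against T: payoffs 3.6, 3.2 → best response Left.
Player II against B: payoffs 4.4, 0.6 → best response Left.
Mutual best responses: (T, Left).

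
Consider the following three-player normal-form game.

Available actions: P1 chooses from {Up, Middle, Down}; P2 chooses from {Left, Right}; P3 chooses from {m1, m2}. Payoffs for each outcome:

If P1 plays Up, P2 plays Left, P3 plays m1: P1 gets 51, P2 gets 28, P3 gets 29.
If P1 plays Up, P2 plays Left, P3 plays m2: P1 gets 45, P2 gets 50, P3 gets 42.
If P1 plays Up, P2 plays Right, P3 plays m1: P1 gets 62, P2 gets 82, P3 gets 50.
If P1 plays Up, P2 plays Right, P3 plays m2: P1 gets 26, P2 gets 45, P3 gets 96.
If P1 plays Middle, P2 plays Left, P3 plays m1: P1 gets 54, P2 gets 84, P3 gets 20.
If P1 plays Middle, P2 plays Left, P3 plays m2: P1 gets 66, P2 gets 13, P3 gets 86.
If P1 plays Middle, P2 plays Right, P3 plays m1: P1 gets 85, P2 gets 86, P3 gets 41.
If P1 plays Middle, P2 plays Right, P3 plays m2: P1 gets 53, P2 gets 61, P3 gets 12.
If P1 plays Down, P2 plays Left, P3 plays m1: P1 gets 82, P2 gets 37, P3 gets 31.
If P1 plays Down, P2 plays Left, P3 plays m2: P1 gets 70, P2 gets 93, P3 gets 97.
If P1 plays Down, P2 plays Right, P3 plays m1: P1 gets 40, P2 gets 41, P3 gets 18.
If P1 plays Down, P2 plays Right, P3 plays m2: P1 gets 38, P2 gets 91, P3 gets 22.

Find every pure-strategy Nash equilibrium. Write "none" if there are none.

The pure Nash equilibria are (Middle, Right, m1); (Down, Left, m2).

(Up, Left, m1): P1 can switch to Middle (51 → 54). Not NE.
(Up, Left, m2): P1 can switch to Middle (45 → 66). Not NE.
(Up, Right, m1): P1 can switch to Middle (62 → 85). Not NE.
(Up, Right, m2): P1 can switch to Middle (26 → 53). Not NE.
(Middle, Left, m1): P1 can switch to Down (54 → 82). Not NE.
(Middle, Left, m2): P1 can switch to Down (66 → 70). Not NE.
(Middle, Right, m1): P1 gets 85, best alternative 62; P2 gets 86, best alternative 84; P3 gets 41, best alternative 12. No profitable deviation — NE.
(Middle, Right, m2): P3 can switch to m1 (12 → 41). Not NE.
(Down, Left, m1): P2 can switch to Right (37 → 41). Not NE.
(Down, Left, m2): P1 gets 70, best alternative 66; P2 gets 93, best alternative 91; P3 gets 97, best alternative 31. No profitable deviation — NE.
(Down, Right, m1): P1 can switch to Up (40 → 62). Not NE.
(Down, Right, m2): P1 can switch to Middle (38 → 53). Not NE.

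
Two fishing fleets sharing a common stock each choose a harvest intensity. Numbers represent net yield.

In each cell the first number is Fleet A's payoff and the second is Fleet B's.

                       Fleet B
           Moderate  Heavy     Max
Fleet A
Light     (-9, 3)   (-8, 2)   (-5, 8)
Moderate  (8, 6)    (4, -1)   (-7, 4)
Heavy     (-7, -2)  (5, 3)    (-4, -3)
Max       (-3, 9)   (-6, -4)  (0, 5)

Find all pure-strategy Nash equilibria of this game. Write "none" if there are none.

Fleet A against Moderate: payoffs -9, 8, -7, -3 → best response Moderate.
Fleet A against Heavy: payoffs -8, 4, 5, -6 → best response Heavy.
Fleet A against Max: payoffs -5, -7, -4, 0 → best response Max.
Fleet B against Light: payoffs 3, 2, 8 → best response Max.
Fleet B against Moderate: payoffs 6, -1, 4 → best response Moderate.
Fleet B against Heavy: payoffs -2, 3, -3 → best response Heavy.
Fleet B against Max: payoffs 9, -4, 5 → best response Moderate.
Mutual best responses: (Moderate, Moderate); (Heavy, Heavy).

(Moderate, Moderate) and (Heavy, Heavy)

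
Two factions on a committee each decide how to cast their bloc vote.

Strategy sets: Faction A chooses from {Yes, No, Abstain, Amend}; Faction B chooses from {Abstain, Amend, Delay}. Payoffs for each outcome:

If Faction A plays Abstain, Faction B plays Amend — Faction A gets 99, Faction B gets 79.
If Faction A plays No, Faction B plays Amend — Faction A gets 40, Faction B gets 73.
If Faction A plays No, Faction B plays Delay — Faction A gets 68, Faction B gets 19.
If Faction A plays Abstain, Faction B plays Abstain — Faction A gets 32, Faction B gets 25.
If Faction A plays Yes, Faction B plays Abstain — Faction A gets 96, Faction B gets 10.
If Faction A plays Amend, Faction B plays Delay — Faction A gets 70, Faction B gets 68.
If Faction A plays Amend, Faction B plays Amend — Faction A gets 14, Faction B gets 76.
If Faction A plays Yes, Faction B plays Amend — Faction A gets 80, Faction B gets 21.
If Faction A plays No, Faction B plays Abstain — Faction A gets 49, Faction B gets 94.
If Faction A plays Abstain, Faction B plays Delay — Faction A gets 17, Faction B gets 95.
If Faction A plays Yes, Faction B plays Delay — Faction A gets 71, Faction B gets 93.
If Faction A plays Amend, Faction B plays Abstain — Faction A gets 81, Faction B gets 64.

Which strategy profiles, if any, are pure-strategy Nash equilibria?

(Yes, Delay)

Faction A against Abstain: payoffs 96, 49, 32, 81 → best response Yes.
Faction A against Amend: payoffs 80, 40, 99, 14 → best response Abstain.
Faction A against Delay: payoffs 71, 68, 17, 70 → best response Yes.
Faction B against Yes: payoffs 10, 21, 93 → best response Delay.
Faction B against No: payoffs 94, 73, 19 → best response Abstain.
Faction B against Abstain: payoffs 25, 79, 95 → best response Delay.
Faction B against Amend: payoffs 64, 76, 68 → best response Amend.
Mutual best responses: (Yes, Delay).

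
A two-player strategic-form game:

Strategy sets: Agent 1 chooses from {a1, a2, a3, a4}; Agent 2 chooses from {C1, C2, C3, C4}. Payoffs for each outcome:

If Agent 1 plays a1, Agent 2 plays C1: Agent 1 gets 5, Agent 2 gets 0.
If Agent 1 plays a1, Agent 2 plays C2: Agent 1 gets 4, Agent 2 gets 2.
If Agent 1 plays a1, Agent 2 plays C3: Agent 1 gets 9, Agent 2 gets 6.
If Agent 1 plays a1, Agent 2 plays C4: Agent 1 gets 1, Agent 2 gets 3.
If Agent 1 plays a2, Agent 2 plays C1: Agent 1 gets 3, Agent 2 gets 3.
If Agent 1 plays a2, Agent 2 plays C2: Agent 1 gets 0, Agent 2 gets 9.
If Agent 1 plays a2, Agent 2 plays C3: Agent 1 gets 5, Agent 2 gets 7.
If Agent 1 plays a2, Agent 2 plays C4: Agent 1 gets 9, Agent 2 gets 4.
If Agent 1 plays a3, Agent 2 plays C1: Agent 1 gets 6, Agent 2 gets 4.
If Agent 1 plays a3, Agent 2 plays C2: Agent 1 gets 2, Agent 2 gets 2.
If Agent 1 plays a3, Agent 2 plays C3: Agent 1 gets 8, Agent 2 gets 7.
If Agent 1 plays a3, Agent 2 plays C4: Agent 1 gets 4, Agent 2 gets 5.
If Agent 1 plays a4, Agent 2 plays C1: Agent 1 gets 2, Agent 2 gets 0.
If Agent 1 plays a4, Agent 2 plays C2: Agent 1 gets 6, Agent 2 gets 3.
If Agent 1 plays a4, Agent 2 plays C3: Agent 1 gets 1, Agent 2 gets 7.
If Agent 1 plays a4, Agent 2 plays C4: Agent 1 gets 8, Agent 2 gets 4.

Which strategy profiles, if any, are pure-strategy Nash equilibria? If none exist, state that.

The unique pure-strategy Nash equilibrium is (a1, C3).

For each player, find the best response to each opponent profile; mutual best responses are the pure NE.
Agent 1 against C1: payoffs 5, 3, 6, 2 → best response a3.
Agent 1 against C2: payoffs 4, 0, 2, 6 → best response a4.
Agent 1 against C3: payoffs 9, 5, 8, 1 → best response a1.
Agent 1 against C4: payoffs 1, 9, 4, 8 → best response a2.
Agent 2 against a1: payoffs 0, 2, 6, 3 → best response C3.
Agent 2 against a2: payoffs 3, 9, 7, 4 → best response C2.
Agent 2 against a3: payoffs 4, 2, 7, 5 → best response C3.
Agent 2 against a4: payoffs 0, 3, 7, 4 → best response C3.
Mutual best responses: (a1, C3).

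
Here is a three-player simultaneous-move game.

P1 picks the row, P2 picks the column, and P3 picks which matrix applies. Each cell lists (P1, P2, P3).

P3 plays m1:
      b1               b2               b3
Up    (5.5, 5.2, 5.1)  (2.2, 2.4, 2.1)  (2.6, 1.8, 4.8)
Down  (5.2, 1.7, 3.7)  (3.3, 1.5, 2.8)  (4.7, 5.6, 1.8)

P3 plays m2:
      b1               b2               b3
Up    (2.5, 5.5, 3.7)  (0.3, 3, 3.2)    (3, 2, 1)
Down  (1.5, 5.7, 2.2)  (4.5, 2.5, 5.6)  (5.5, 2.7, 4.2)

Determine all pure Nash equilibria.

The unique pure-strategy Nash equilibrium is (Up, b1, m1).

P1 against (b1, m1): payoffs 5.5, 5.2 → best response Up.
P1 against (b1, m2): payoffs 2.5, 1.5 → best response Up.
P1 against (b2, m1): payoffs 2.2, 3.3 → best response Down.
P1 against (b2, m2): payoffs 0.3, 4.5 → best response Down.
P1 against (b3, m1): payoffs 2.6, 4.7 → best response Down.
P1 against (b3, m2): payoffs 3, 5.5 → best response Down.
P2 against (Up, m1): payoffs 5.2, 2.4, 1.8 → best response b1.
P2 against (Up, m2): payoffs 5.5, 3, 2 → best response b1.
P2 against (Down, m1): payoffs 1.7, 1.5, 5.6 → best response b3.
P2 against (Down, m2): payoffs 5.7, 2.5, 2.7 → best response b1.
P3 against (Up, b1): payoffs 5.1, 3.7 → best response m1.
P3 against (Up, b2): payoffs 2.1, 3.2 → best response m2.
P3 against (Up, b3): payoffs 4.8, 1 → best response m1.
P3 against (Down, b1): payoffs 3.7, 2.2 → best response m1.
P3 against (Down, b2): payoffs 2.8, 5.6 → best response m2.
P3 against (Down, b3): payoffs 1.8, 4.2 → best response m2.
Mutual best responses: (Up, b1, m1).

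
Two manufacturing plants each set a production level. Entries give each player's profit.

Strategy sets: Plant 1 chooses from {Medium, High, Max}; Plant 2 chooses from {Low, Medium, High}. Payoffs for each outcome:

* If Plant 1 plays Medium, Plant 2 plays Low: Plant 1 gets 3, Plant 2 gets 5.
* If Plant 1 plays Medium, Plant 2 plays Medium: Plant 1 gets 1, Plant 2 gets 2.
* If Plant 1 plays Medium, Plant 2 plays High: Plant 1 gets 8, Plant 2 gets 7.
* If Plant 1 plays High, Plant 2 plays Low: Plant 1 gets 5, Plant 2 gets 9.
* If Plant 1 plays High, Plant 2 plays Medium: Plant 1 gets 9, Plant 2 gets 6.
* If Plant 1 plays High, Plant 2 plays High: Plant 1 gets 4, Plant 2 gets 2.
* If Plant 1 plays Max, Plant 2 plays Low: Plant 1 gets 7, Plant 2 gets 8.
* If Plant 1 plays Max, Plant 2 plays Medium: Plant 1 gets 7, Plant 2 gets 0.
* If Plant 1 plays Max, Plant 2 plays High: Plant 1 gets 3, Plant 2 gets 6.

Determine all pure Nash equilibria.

(Medium, Low): Plant 1 can switch to High (3 → 5). Not NE.
(Medium, Medium): Plant 1 can switch to High (1 → 9). Not NE.
(Medium, High): Plant 1 gets 8, best alternative 4; Plant 2 gets 7, best alternative 5. No profitable deviation — NE.
(High, Low): Plant 1 can switch to Max (5 → 7). Not NE.
(High, Medium): Plant 2 can switch to Low (6 → 9). Not NE.
(High, High): Plant 1 can switch to Medium (4 → 8). Not NE.
(Max, Low): Plant 1 gets 7, best alternative 5; Plant 2 gets 8, best alternative 6. No profitable deviation — NE.
(Max, Medium): Plant 1 can switch to High (7 → 9). Not NE.
(The remaining 1 profile has a profitable deviation by the same check.)

Pure-strategy Nash equilibria: (Medium, High); (Max, Low)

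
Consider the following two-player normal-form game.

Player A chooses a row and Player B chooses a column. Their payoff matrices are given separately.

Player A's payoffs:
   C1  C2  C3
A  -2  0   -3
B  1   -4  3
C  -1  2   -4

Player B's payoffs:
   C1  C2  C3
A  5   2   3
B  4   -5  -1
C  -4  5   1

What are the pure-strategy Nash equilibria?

Pure-strategy Nash equilibria: (B, C1); (C, C2)

(A, C1): Player A can switch to B (-2 → 1). Not NE.
(A, C2): Player A can switch to C (0 → 2). Not NE.
(A, C3): Player A can switch to B (-3 → 3). Not NE.
(B, C1): Player A gets 1, best alternative -1; Player B gets 4, best alternative -1. No profitable deviation — NE.
(B, C2): Player A can switch to A (-4 → 0). Not NE.
(B, C3): Player B can switch to C1 (-1 → 4). Not NE.
(C, C1): Player A can switch to B (-1 → 1). Not NE.
(C, C2): Player A gets 2, best alternative 0; Player B gets 5, best alternative 1. No profitable deviation — NE.
(C, C3): Player A can switch to A (-4 → -3). Not NE.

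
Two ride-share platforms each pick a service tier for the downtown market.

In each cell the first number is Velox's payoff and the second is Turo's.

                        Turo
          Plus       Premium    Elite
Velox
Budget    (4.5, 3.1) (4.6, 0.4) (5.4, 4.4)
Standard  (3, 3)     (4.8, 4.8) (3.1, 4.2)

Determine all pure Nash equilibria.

Velox against Plus: payoffs 4.5, 3 → best response Budget.
Velox against Premium: payoffs 4.6, 4.8 → best response Standard.
Velox against Elite: payoffs 5.4, 3.1 → best response Budget.
Turo against Budget: payoffs 3.1, 0.4, 4.4 → best response Elite.
Turo against Standard: payoffs 3, 4.8, 4.2 → best response Premium.
Mutual best responses: (Budget, Elite); (Standard, Premium).

(Budget, Elite), (Standard, Premium)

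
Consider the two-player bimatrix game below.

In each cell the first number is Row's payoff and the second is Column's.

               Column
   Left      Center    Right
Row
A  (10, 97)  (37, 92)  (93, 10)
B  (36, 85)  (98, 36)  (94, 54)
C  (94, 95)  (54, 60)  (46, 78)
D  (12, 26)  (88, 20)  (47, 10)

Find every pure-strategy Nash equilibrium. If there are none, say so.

Row against Left: payoffs 10, 36, 94, 12 → best response C.
Row against Center: payoffs 37, 98, 54, 88 → best response B.
Row against Right: payoffs 93, 94, 46, 47 → best response B.
Column against A: payoffs 97, 92, 10 → best response Left.
Column against B: payoffs 85, 36, 54 → best response Left.
Column against C: payoffs 95, 60, 78 → best response Left.
Column against D: payoffs 26, 20, 10 → best response Left.
Mutual best responses: (C, Left).

The unique pure-strategy Nash equilibrium is (C, Left).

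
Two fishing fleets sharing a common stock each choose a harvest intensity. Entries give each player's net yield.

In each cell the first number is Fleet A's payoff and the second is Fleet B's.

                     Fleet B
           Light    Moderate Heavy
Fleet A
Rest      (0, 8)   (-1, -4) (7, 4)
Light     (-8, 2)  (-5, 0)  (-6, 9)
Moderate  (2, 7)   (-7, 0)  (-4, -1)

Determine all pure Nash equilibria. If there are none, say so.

(Moderate, Light)

Fleet A against Light: payoffs 0, -8, 2 → best response Moderate.
Fleet A against Moderate: payoffs -1, -5, -7 → best response Rest.
Fleet A against Heavy: payoffs 7, -6, -4 → best response Rest.
Fleet B against Rest: payoffs 8, -4, 4 → best response Light.
Fleet B against Light: payoffs 2, 0, 9 → best response Heavy.
Fleet B against Moderate: payoffs 7, 0, -1 → best response Light.
Mutual best responses: (Moderate, Light).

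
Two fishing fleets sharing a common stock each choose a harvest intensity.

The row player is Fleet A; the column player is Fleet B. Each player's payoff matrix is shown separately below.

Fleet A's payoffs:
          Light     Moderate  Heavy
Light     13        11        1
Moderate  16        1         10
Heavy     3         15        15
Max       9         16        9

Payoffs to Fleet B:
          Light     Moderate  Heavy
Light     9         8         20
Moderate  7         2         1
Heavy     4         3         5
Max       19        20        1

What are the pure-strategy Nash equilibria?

The pure Nash equilibria are (Moderate, Light) and (Heavy, Heavy) and (Max, Moderate).

(Light, Light): Fleet A can switch to Moderate (13 → 16). Not NE.
(Light, Moderate): Fleet A can switch to Heavy (11 → 15). Not NE.
(Light, Heavy): Fleet A can switch to Moderate (1 → 10). Not NE.
(Moderate, Light): Fleet A gets 16, best alternative 13; Fleet B gets 7, best alternative 2. No profitable deviation — NE.
(Moderate, Moderate): Fleet A can switch to Light (1 → 11). Not NE.
(Moderate, Heavy): Fleet A can switch to Heavy (10 → 15). Not NE.
(Heavy, Light): Fleet A can switch to Light (3 → 13). Not NE.
(Heavy, Moderate): Fleet A can switch to Max (15 → 16). Not NE.
(Heavy, Heavy): Fleet A gets 15, best alternative 10; Fleet B gets 5, best alternative 4. No profitable deviation — NE.
(Max, Light): Fleet A can switch to Light (9 → 13). Not NE.
(Max, Moderate): Fleet A gets 16, best alternative 15; Fleet B gets 20, best alternative 19. No profitable deviation — NE.
(Max, Heavy): Fleet A can switch to Moderate (9 → 10). Not NE.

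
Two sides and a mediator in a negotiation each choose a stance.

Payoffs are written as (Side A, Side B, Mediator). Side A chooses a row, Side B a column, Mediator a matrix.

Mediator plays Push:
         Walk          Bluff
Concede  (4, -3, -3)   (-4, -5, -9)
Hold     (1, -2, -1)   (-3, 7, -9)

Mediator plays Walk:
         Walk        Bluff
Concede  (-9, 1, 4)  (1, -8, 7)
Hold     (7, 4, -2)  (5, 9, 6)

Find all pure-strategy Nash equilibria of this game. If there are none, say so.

The unique pure-strategy Nash equilibrium is (Hold, Bluff, Walk).

Side A against (Walk, Push): payoffs 4, 1 → best response Concede.
Side A against (Walk, Walk): payoffs -9, 7 → best response Hold.
Side A against (Bluff, Push): payoffs -4, -3 → best response Hold.
Side A against (Bluff, Walk): payoffs 1, 5 → best response Hold.
Side B against (Concede, Push): payoffs -3, -5 → best response Walk.
Side B against (Concede, Walk): payoffs 1, -8 → best response Walk.
Side B against (Hold, Push): payoffs -2, 7 → best response Bluff.
Side B against (Hold, Walk): payoffs 4, 9 → best response Bluff.
Mediator against (Concede, Walk): payoffs -3, 4 → best response Walk.
Mediator against (Concede, Bluff): payoffs -9, 7 → best response Walk.
Mediator against (Hold, Walk): payoffs -1, -2 → best response Push.
Mediator against (Hold, Bluff): payoffs -9, 6 → best response Walk.
Mutual best responses: (Hold, Bluff, Walk).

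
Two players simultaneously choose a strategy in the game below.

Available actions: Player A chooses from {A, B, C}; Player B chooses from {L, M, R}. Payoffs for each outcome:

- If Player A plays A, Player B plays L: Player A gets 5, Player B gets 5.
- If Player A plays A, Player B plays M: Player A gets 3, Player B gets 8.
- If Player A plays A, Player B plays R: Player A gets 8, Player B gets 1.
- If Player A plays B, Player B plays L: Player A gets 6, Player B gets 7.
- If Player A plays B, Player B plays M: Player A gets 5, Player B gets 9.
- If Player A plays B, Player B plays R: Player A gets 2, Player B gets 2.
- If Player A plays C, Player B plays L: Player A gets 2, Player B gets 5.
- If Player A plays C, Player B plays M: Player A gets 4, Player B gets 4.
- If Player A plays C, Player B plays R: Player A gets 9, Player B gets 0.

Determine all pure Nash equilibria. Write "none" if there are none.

Pure NE: (B, M)

Check each profile: it is a Nash equilibrium iff no player can strictly gain by switching unilaterally.
(A, L): Player A can switch to B (5 → 6). Not NE.
(A, M): Player A can switch to B (3 → 5). Not NE.
(A, R): Player A can switch to C (8 → 9). Not NE.
(B, L): Player B can switch to M (7 → 9). Not NE.
(B, M): Player A gets 5, best alternative 4; Player B gets 9, best alternative 7. No profitable deviation — NE.
(B, R): Player A can switch to A (2 → 8). Not NE.
(C, L): Player A can switch to A (2 → 5). Not NE.
(C, M): Player A can switch to B (4 → 5). Not NE.
(C, R): Player B can switch to L (0 → 5). Not NE.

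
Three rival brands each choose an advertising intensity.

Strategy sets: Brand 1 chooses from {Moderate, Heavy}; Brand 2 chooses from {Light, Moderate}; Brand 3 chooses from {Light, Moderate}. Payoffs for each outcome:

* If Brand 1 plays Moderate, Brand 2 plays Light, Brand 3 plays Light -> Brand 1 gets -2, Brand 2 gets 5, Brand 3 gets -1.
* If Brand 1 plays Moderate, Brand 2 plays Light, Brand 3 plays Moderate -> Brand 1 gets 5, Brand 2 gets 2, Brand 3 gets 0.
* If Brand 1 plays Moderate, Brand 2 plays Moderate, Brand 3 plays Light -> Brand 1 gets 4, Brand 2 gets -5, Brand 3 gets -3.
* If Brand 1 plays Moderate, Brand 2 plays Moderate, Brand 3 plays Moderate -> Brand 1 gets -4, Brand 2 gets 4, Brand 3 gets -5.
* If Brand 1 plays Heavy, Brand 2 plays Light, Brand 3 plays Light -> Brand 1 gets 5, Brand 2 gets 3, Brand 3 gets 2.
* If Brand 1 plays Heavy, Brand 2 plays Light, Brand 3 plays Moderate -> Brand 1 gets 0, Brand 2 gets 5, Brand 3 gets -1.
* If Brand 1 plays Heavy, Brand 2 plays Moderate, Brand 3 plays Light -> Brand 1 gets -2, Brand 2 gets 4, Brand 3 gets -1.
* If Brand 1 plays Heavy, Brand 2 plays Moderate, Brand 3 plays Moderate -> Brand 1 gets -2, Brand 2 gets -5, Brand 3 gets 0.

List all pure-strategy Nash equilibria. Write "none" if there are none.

This game has no pure Nash equilibrium.

Brand 1 against (Light, Light): payoffs -2, 5 → best response Heavy.
Brand 1 against (Light, Moderate): payoffs 5, 0 → best response Moderate.
Brand 1 against (Moderate, Light): payoffs 4, -2 → best response Moderate.
Brand 1 against (Moderate, Moderate): payoffs -4, -2 → best response Heavy.
Brand 2 against (Moderate, Light): payoffs 5, -5 → best response Light.
Brand 2 against (Moderate, Moderate): payoffs 2, 4 → best response Moderate.
Brand 2 against (Heavy, Light): payoffs 3, 4 → best response Moderate.
Brand 2 against (Heavy, Moderate): payoffs 5, -5 → best response Light.
Brand 3 against (Moderate, Light): payoffs -1, 0 → best response Moderate.
Brand 3 against (Moderate, Moderate): payoffs -3, -5 → best response Light.
Brand 3 against (Heavy, Light): payoffs 2, -1 → best response Light.
Brand 3 against (Heavy, Moderate): payoffs -1, 0 → best response Moderate.
No profile is a mutual best response for all players.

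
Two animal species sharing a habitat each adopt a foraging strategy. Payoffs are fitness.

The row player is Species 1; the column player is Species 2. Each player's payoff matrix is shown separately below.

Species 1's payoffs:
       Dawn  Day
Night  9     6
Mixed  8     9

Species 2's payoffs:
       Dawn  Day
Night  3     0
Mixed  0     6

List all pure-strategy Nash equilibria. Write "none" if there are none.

(Night, Dawn): Species 1 gets 9, best alternative 8; Species 2 gets 3, best alternative 0. No profitable deviation — NE.
(Night, Day): Species 1 can switch to Mixed (6 → 9). Not NE.
(Mixed, Dawn): Species 1 can switch to Night (8 → 9). Not NE.
(Mixed, Day): Species 1 gets 9, best alternative 6; Species 2 gets 6, best alternative 0. No profitable deviation — NE.

Pure-strategy Nash equilibria: (Night, Dawn) and (Mixed, Day)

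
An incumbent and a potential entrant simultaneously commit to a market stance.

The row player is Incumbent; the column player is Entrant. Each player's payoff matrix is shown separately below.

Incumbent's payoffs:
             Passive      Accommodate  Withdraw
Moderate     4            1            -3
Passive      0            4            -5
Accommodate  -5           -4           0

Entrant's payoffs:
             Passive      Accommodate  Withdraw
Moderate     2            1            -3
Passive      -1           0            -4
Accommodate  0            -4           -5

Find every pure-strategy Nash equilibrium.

(Moderate, Passive), (Passive, Accommodate)

(Moderate, Passive): Incumbent gets 4, best alternative 0; Entrant gets 2, best alternative 1. No profitable deviation — NE.
(Moderate, Accommodate): Incumbent can switch to Passive (1 → 4). Not NE.
(Moderate, Withdraw): Incumbent can switch to Accommodate (-3 → 0). Not NE.
(Passive, Passive): Incumbent can switch to Moderate (0 → 4). Not NE.
(Passive, Accommodate): Incumbent gets 4, best alternative 1; Entrant gets 0, best alternative -1. No profitable deviation — NE.
(Passive, Withdraw): Incumbent can switch to Moderate (-5 → -3). Not NE.
(Accommodate, Passive): Incumbent can switch to Moderate (-5 → 4). Not NE.
(Accommodate, Accommodate): Incumbent can switch to Moderate (-4 → 1). Not NE.
(Accommodate, Withdraw): Entrant can switch to Passive (-5 → 0). Not NE.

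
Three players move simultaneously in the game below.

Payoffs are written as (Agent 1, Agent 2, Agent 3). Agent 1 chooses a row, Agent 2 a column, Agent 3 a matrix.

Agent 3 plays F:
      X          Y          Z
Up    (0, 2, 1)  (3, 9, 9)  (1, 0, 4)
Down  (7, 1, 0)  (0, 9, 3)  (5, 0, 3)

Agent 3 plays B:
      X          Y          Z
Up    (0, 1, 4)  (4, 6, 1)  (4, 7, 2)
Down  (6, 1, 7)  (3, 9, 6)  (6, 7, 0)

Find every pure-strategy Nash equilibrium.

The unique pure-strategy Nash equilibrium is (Up, Y, F).

(Up, X, F): Agent 1 can switch to Down (0 → 7). Not NE.
(Up, X, B): Agent 1 can switch to Down (0 → 6). Not NE.
(Up, Y, F): Agent 1 gets 3, best alternative 0; Agent 2 gets 9, best alternative 2; Agent 3 gets 9, best alternative 1. No profitable deviation — NE.
(Up, Y, B): Agent 2 can switch to Z (6 → 7). Not NE.
(Up, Z, F): Agent 1 can switch to Down (1 → 5). Not NE.
(Up, Z, B): Agent 1 can switch to Down (4 → 6). Not NE.
(Down, X, F): Agent 2 can switch to Y (1 → 9). Not NE.
(Down, X, B): Agent 2 can switch to Y (1 → 9). Not NE.
(Down, Y, F): Agent 1 can switch to Up (0 → 3). Not NE.
(Down, Y, B): Agent 1 can switch to Up (3 → 4). Not NE.
(Down, Z, F): Agent 2 can switch to X (0 → 1). Not NE.
(The remaining 1 profile has a profitable deviation by the same check.)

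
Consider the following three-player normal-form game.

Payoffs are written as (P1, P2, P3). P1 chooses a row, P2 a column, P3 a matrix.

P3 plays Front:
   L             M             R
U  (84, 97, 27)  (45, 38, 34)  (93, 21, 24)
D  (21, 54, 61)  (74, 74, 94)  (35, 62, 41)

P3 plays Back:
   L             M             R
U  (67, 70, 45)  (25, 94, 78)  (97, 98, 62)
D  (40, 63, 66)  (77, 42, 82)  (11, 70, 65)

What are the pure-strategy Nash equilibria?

P1 against (L, Front): payoffs 84, 21 → best response U.
P1 against (L, Back): payoffs 67, 40 → best response U.
P1 against (M, Front): payoffs 45, 74 → best response D.
P1 against (M, Back): payoffs 25, 77 → best response D.
P1 against (R, Front): payoffs 93, 35 → best response U.
P1 against (R, Back): payoffs 97, 11 → best response U.
P2 against (U, Front): payoffs 97, 38, 21 → best response L.
P2 against (U, Back): payoffs 70, 94, 98 → best response R.
P2 against (D, Front): payoffs 54, 74, 62 → best response M.
P2 against (D, Back): payoffs 63, 42, 70 → best response R.
P3 against (U, L): payoffs 27, 45 → best response Back.
P3 against (U, M): payoffs 34, 78 → best response Back.
P3 against (U, R): payoffs 24, 62 → best response Back.
P3 against (D, L): payoffs 61, 66 → best response Back.
P3 against (D, M): payoffs 94, 82 → best response Front.
P3 against (D, R): payoffs 41, 65 → best response Back.
Mutual best responses: (U, R, Back); (D, M, Front).

(U, R, Back) and (D, M, Front)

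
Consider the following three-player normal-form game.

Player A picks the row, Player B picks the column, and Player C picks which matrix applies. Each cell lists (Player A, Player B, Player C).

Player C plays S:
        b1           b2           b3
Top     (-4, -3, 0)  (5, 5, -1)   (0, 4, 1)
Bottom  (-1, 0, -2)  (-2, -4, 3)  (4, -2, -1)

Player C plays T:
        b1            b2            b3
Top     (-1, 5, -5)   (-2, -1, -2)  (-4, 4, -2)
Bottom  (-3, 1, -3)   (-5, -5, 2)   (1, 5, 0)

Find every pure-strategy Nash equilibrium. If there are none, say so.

Pure-strategy Nash equilibria: (Top, b2, S) and (Bottom, b1, S) and (Bottom, b3, T)

Player A against (b1, S): payoffs -4, -1 → best response Bottom.
Player A against (b1, T): payoffs -1, -3 → best response Top.
Player A against (b2, S): payoffs 5, -2 → best response Top.
Player A against (b2, T): payoffs -2, -5 → best response Top.
Player A against (b3, S): payoffs 0, 4 → best response Bottom.
Player A against (b3, T): payoffs -4, 1 → best response Bottom.
Player B against (Top, S): payoffs -3, 5, 4 → best response b2.
Player B against (Top, T): payoffs 5, -1, 4 → best response b1.
Player B against (Bottom, S): payoffs 0, -4, -2 → best response b1.
Player B against (Bottom, T): payoffs 1, -5, 5 → best response b3.
Player C against (Top, b1): payoffs 0, -5 → best response S.
Player C against (Top, b2): payoffs -1, -2 → best response S.
Player C against (Top, b3): payoffs 1, -2 → best response S.
Player C against (Bottom, b1): payoffs -2, -3 → best response S.
Player C against (Bottom, b2): payoffs 3, 2 → best response S.
Player C against (Bottom, b3): payoffs -1, 0 → best response T.
Mutual best responses: (Top, b2, S); (Bottom, b1, S); (Bottom, b3, T).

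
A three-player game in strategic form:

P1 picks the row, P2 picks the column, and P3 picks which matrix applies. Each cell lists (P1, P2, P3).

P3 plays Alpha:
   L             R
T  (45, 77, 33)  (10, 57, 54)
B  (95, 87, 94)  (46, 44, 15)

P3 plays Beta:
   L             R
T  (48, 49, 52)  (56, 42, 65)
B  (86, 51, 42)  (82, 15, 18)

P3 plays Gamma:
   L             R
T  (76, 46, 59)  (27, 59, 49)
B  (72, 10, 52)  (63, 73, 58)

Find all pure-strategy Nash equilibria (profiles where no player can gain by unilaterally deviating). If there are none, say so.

Pure-strategy Nash equilibria: (B, L, Alpha), (B, R, Gamma)

P1 against (L, Alpha): payoffs 45, 95 → best response B.
P1 against (L, Beta): payoffs 48, 86 → best response B.
P1 against (L, Gamma): payoffs 76, 72 → best response T.
P1 against (R, Alpha): payoffs 10, 46 → best response B.
P1 against (R, Beta): payoffs 56, 82 → best response B.
P1 against (R, Gamma): payoffs 27, 63 → best response B.
P2 against (T, Alpha): payoffs 77, 57 → best response L.
P2 against (T, Beta): payoffs 49, 42 → best response L.
P2 against (T, Gamma): payoffs 46, 59 → best response R.
P2 against (B, Alpha): payoffs 87, 44 → best response L.
P2 against (B, Beta): payoffs 51, 15 → best response L.
P2 against (B, Gamma): payoffs 10, 73 → best response R.
P3 against (T, L): payoffs 33, 52, 59 → best response Gamma.
P3 against (T, R): payoffs 54, 65, 49 → best response Beta.
P3 against (B, L): payoffs 94, 42, 52 → best response Alpha.
P3 against (B, R): payoffs 15, 18, 58 → best response Gamma.
Mutual best responses: (B, L, Alpha); (B, R, Gamma).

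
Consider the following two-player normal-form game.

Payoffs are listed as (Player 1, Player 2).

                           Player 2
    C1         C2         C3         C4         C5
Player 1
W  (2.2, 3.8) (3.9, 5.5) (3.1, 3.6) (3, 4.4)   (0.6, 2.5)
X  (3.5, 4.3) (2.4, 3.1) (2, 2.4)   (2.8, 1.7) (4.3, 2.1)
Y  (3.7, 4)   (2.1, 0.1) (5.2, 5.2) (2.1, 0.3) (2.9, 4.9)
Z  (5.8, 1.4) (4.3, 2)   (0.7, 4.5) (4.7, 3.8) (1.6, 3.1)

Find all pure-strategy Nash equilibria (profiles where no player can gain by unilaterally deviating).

The unique pure-strategy Nash equilibrium is (Y, C3).

(W, C1): Player 1 can switch to X (2.2 → 3.5). Not NE.
(W, C2): Player 1 can switch to Z (3.9 → 4.3). Not NE.
(W, C3): Player 1 can switch to Y (3.1 → 5.2). Not NE.
(W, C4): Player 1 can switch to Z (3 → 4.7). Not NE.
(W, C5): Player 1 can switch to X (0.6 → 4.3). Not NE.
(X, C1): Player 1 can switch to Y (3.5 → 3.7). Not NE.
(Y, C3): Player 1 gets 5.2, best alternative 3.1; Player 2 gets 5.2, best alternative 4.9. No profitable deviation — NE.
(The remaining 13 profiles each have a profitable deviation by the same check.)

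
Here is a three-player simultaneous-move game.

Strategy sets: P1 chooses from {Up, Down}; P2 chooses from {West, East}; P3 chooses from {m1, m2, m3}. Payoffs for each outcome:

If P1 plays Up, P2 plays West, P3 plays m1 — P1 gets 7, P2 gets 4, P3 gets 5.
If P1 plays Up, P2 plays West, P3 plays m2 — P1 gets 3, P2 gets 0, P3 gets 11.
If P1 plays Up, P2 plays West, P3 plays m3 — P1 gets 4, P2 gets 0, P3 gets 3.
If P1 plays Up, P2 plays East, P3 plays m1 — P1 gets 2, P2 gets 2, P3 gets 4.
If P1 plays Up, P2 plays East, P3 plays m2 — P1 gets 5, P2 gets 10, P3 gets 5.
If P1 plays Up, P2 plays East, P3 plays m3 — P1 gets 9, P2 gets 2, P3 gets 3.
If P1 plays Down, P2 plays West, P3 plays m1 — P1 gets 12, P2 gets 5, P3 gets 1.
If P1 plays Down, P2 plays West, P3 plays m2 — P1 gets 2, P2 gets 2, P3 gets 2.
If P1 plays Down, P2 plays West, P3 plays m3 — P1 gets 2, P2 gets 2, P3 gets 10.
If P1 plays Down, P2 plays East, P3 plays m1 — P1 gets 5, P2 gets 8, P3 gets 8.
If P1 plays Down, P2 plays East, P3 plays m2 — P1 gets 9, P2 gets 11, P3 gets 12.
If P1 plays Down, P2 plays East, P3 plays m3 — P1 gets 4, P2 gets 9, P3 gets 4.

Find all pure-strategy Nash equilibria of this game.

Mark each player's best response to every combination of opponents' strategies; a profile where every player is best-responding is a pure Nash equilibrium.
P1 against (West, m1): payoffs 7, 12 → best response Down.
P1 against (West, m2): payoffs 3, 2 → best response Up.
P1 against (West, m3): payoffs 4, 2 → best response Up.
P1 against (East, m1): payoffs 2, 5 → best response Down.
P1 against (East, m2): payoffs 5, 9 → best response Down.
P1 against (East, m3): payoffs 9, 4 → best response Up.
P2 against (Up, m1): payoffs 4, 2 → best response West.
P2 against (Up, m2): payoffs 0, 10 → best response East.
P2 against (Up, m3): payoffs 0, 2 → best response East.
P2 against (Down, m1): payoffs 5, 8 → best response East.
P2 against (Down, m2): payoffs 2, 11 → best response East.
P2 against (Down, m3): payoffs 2, 9 → best response East.
P3 against (Up, West): payoffs 5, 11, 3 → best response m2.
P3 against (Up, East): payoffs 4, 5, 3 → best response m2.
P3 against (Down, West): payoffs 1, 2, 10 → best response m3.
P3 against (Down, East): payoffs 8, 12, 4 → best response m2.
Mutual best responses: (Down, East, m2).

The unique pure-strategy Nash equilibrium is (Down, East, m2).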